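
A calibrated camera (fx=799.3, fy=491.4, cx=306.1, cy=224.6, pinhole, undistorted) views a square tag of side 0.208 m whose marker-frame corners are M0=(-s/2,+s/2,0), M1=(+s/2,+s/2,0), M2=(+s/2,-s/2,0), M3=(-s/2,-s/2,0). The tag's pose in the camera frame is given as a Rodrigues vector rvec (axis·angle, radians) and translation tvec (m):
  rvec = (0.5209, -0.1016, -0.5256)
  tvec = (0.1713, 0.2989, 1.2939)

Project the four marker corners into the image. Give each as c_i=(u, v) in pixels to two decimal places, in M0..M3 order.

Intrinsics K: fx=799.3, fy=491.4, cx=306.1, cy=224.6
Marker side s = 0.208 m; corners in marker frame (Z=0):
  M0 = (-0.1040, +0.1040, 0)
  M1 = (+0.1040, +0.1040, 0)
  M2 = (+0.1040, -0.1040, 0)
  M3 = (-0.1040, -0.1040, 0)
rvec = (0.5209, -0.1016, -0.5256), |rvec| = θ = 0.74694 rad = 42.796°
Rodrigues: sinθ=0.67939, 1−cosθ=0.26623; R = I + sinθ·[k]× + (1−cosθ)·[k]×²:
    [+0.86325 +0.45282 -0.22306]
    [-0.50333 +0.73870 -0.44832]
    [-0.03823 +0.49928 +0.86560]
t = (0.1713, 0.2989, 1.2939) m
M0: Pc = R·M0+t = (+0.12862, +0.42807, +1.34980); u = 799.3·(+0.12862)/1.34980 + 306.1 = 382.2608, v = 491.4·(+0.42807)/1.34980 + 224.6 = 380.4407
M1: Pc = R·M1+t = (+0.30817, +0.32338, +1.34185); u = 799.3·(+0.30817)/1.34185 + 306.1 = 489.6685, v = 491.4·(+0.32338)/1.34185 + 224.6 = 343.0249
M2: Pc = R·M2+t = (+0.21398, +0.16973, +1.23800); u = 799.3·(+0.21398)/1.23800 + 306.1 = 444.2570, v = 491.4·(+0.16973)/1.23800 + 224.6 = 291.9708
M3: Pc = R·M3+t = (+0.03443, +0.27442, +1.24595); u = 799.3·(+0.03443)/1.24595 + 306.1 = 328.1868, v = 491.4·(+0.27442)/1.24595 + 224.6 = 332.8310

c0=(382.26, 380.44) c1=(489.67, 343.02) c2=(444.26, 291.97) c3=(328.19, 332.83)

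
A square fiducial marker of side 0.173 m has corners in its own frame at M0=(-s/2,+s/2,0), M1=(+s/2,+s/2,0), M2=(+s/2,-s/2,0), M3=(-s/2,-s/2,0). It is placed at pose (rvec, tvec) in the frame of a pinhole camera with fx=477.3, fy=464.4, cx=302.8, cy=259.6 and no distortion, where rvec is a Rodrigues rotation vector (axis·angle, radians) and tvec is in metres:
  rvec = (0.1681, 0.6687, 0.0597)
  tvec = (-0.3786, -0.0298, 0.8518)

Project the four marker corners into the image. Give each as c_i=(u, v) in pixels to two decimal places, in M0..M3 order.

c0=(71.12, 282.80) c1=(120.48, 296.58) c2=(113.58, 197.07) c3=(63.37, 194.66)

Intrinsics K: fx=477.3, fy=464.4, cx=302.8, cy=259.6
Marker side s = 0.173 m; corners in marker frame (Z=0):
  M0 = (-0.0865, +0.0865, 0)
  M1 = (+0.0865, +0.0865, 0)
  M2 = (+0.0865, -0.0865, 0)
  M3 = (-0.0865, -0.0865, 0)
rvec = (0.1681, 0.6687, 0.0597), |rvec| = θ = 0.69208 rad = 39.654°
Rodrigues: sinθ=0.63814, 1−cosθ=0.23008; R = I + sinθ·[k]× + (1−cosθ)·[k]×²:
    [+0.78349 -0.00105 +0.62140]
    [+0.10904 +0.98471 -0.13582]
    [-0.61176 +0.17417 +0.77163]
t = (-0.3786, -0.0298, 0.8518) m
M0: Pc = R·M0+t = (-0.44646, +0.04595, +0.91978); u = 477.3·(-0.44646)/0.91978 + 302.8 = 71.1186, v = 464.4·(+0.04595)/0.91978 + 259.6 = 282.7980
M1: Pc = R·M1+t = (-0.31092, +0.06481, +0.81395); u = 477.3·(-0.31092)/0.81395 + 302.8 = 120.4770, v = 464.4·(+0.06481)/0.81395 + 259.6 = 296.5775
M2: Pc = R·M2+t = (-0.31074, -0.10555, +0.78382); u = 477.3·(-0.31074)/0.78382 + 302.8 = 113.5786, v = 464.4·(-0.10555)/0.78382 + 259.6 = 197.0658
M3: Pc = R·M3+t = (-0.44628, -0.12441, +0.88965); u = 477.3·(-0.44628)/0.88965 + 302.8 = 63.3691, v = 464.4·(-0.12441)/0.88965 + 259.6 = 194.6577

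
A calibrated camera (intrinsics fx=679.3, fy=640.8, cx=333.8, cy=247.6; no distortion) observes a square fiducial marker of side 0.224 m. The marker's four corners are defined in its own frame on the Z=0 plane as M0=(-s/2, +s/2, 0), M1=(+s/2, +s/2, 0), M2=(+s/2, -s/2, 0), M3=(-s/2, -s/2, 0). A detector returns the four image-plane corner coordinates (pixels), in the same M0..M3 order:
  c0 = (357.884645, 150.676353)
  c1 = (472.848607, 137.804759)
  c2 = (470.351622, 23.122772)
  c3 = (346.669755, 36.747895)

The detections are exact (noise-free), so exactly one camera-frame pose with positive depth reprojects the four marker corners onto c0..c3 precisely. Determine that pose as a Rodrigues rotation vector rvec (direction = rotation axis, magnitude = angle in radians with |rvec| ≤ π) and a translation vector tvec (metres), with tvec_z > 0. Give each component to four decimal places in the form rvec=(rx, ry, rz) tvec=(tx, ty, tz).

Intrinsics K: fx=679.3, fy=640.8, cx=333.8, cy=247.6
Marker side s = 0.224 m; corners in marker frame (Z=0):
  M0 = (-0.1120, +0.1120, 0)
  M1 = (+0.1120, +0.1120, 0)
  M2 = (+0.1120, -0.1120, 0)
  M3 = (-0.1120, -0.1120, 0)
Detected image corners:
  c0 = (357.884645, 150.676353) px
  c1 = (472.848607, 137.804759) px
  c2 = (470.351622, 23.122772) px
  c3 = (346.669755, 36.747895) px
Planar DLT: solve 8×8 A·h = b for H (H[2,2]=1):
  H  [+535.40857 +164.75271 +412.11929]
  H  [-58.35864 +538.65634 +89.16654]
  H  [+0.00832 +0.32569 +1.00000]
B = K⁻¹H; ‖b₁‖=0.789782, ‖b₂‖=0.789782; λ = 2/(‖b₁‖+‖b₂‖) = 1.266173, sign → tz>0 ⇒ λ=+1.266173
r₁ = λ·B[:,0] = (+0.99279,-0.11938,+0.01053); r₂ = λ·B[:,1] = (+0.10445,+0.90500,+0.41238)
r₃ = r₁×r₂ = (-0.05876,-0.40831,+0.91095); SVD([r₁ r₂ r₃]) → R = UVᵀ:
  R  [+0.99279 +0.10445 -0.05876]
  R  [-0.11938 +0.90500 -0.40831]
  R  [+0.01053 +0.41238 +0.91095]
t = (+0.14598, -0.31305, +1.26617) m
tr R = 2.808749; θ = arccos((tr R − 1)/2) = 0.440885 rad = 25.261°
axis k = ((R−Rᵀ)₃₂, (R−Rᵀ)₁₃, (R−Rᵀ)₂₁) / (2 sinθ) = (+0.961576, -0.081192, -0.262259)
rvec = θ·k = (+0.423944, -0.035797, -0.115626)

rvec=(0.4239, -0.0358, -0.1156) tvec=(0.1460, -0.3131, 1.2662)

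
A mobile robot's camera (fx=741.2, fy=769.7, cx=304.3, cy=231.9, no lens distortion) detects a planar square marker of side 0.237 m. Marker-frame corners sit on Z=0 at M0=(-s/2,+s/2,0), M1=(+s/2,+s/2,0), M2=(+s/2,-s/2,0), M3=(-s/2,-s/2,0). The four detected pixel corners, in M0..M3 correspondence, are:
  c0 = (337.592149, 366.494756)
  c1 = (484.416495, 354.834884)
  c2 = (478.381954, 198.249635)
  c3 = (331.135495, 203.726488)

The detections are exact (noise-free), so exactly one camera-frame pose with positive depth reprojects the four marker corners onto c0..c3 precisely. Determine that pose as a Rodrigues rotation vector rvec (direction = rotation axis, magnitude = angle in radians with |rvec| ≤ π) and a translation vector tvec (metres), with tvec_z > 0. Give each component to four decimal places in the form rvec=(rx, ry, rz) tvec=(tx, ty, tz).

rvec=(0.0020, -0.1880, -0.0418) tvec=(0.1617, 0.0725, 1.1414)

Intrinsics K: fx=741.2, fy=769.7, cx=304.3, cy=231.9
Marker side s = 0.237 m; corners in marker frame (Z=0):
  M0 = (-0.1185, +0.1185, 0)
  M1 = (+0.1185, +0.1185, 0)
  M2 = (+0.1185, -0.1185, 0)
  M3 = (-0.1185, -0.1185, 0)
Detected image corners:
  c0 = (337.592149, 366.494756) px
  c1 = (484.416495, 354.834884) px
  c2 = (478.381954, 198.249635) px
  c3 = (331.135495, 203.726488) px
Planar DLT: solve 8×8 A·h = b for H (H[2,2]=1):
  H  [+687.15643 +28.44069 +409.30923]
  H  [+9.79903 +674.93807 +280.79218]
  H  [+0.16366 +0.00516 +1.00000]
B = K⁻¹H; ‖b₁‖=0.876095, ‖b₂‖=0.876095; λ = 2/(‖b₁‖+‖b₂‖) = 1.141429, sign → tz>0 ⇒ λ=+1.141429
r₁ = λ·B[:,0] = (+0.98151,-0.04175,+0.18681); r₂ = λ·B[:,1] = (+0.04138,+0.99913,+0.00589)
r₃ = r₁×r₂ = (-0.18689,+0.00195,+0.98238); SVD([r₁ r₂ r₃]) → R = UVᵀ:
  R  [+0.98151 +0.04138 -0.18689]
  R  [-0.04175 +0.99913 +0.00195]
  R  [+0.18681 +0.00589 +0.98238]
t = (+0.16171, +0.07250, +1.14143) m
tr R = 2.963014; θ = arccos((tr R − 1)/2) = 0.192615 rad = 11.036°
axis k = ((R−Rᵀ)₃₂, (R−Rᵀ)₁₃, (R−Rᵀ)₂₁) / (2 sinθ) = (+0.010301, -0.976088, -0.217134)
rvec = θ·k = (+0.001984, -0.188009, -0.041823)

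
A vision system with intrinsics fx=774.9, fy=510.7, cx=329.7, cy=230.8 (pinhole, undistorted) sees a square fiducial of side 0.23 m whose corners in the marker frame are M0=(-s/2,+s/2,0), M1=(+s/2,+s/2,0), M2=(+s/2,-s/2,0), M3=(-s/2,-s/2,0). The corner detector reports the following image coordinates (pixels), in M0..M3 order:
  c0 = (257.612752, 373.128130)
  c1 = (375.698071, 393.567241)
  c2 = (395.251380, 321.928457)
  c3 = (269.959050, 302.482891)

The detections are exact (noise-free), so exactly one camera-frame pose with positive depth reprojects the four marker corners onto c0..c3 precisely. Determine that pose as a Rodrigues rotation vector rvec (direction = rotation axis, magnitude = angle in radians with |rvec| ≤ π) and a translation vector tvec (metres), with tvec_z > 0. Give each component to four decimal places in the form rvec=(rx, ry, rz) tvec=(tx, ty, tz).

rvec=(0.3318, 0.2148, 0.1682) tvec=(-0.0113, 0.3254, 1.4103)

Intrinsics K: fx=774.9, fy=510.7, cx=329.7, cy=230.8
Marker side s = 0.23 m; corners in marker frame (Z=0):
  M0 = (-0.1150, +0.1150, 0)
  M1 = (+0.1150, +0.1150, 0)
  M2 = (+0.1150, -0.1150, 0)
  M3 = (-0.1150, -0.1150, 0)
Detected image corners:
  c0 = (257.612752, 373.128130) px
  c1 = (375.698071, 393.567241) px
  c2 = (395.251380, 321.928457) px
  c3 = (269.959050, 302.482891) px
Planar DLT: solve 8×8 A·h = b for H (H[2,2]=1):
  H  [+487.03318 +9.02170 +323.51259]
  H  [+42.18344 +392.99023 +348.61430]
  H  [-0.12819 +0.24070 +1.00000]
B = K⁻¹H; ‖b₁‖=0.709045, ‖b₂‖=0.709045; λ = 2/(‖b₁‖+‖b₂‖) = 1.410348, sign → tz>0 ⇒ λ=+1.410348
r₁ = λ·B[:,0] = (+0.96334,+0.19820,-0.18080); r₂ = λ·B[:,1] = (-0.12801,+0.93187,+0.33947)
r₃ = r₁×r₂ = (+0.23576,-0.30388,+0.92308); SVD([r₁ r₂ r₃]) → R = UVᵀ:
  R  [+0.96334 -0.12801 +0.23576]
  R  [+0.19820 +0.93187 -0.30388]
  R  [-0.18080 +0.33947 +0.92308]
t = (-0.01126, +0.32536, +1.41035) m
tr R = 2.818288; θ = arccos((tr R − 1)/2) = 0.429572 rad = 24.613°
axis k = ((R−Rᵀ)₃₂, (R−Rᵀ)₁₃, (R−Rᵀ)₂₁) / (2 sinθ) = (+0.772358, +0.500087, +0.391632)
rvec = θ·k = (+0.331783, +0.214824, +0.168234)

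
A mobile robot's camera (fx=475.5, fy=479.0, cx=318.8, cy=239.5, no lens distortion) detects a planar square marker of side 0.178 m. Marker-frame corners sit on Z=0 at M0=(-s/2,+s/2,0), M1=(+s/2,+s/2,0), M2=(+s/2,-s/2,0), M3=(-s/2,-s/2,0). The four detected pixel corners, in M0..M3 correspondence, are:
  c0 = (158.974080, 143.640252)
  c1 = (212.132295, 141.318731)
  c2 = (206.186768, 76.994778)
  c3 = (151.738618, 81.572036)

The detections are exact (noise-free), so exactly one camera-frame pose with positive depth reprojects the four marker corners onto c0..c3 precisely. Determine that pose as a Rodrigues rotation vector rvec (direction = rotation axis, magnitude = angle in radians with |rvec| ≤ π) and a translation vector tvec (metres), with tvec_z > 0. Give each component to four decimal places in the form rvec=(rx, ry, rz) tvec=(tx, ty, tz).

rvec=(0.2274, 0.2716, -0.0152) tvec=(-0.4017, -0.3732, 1.3948)

Intrinsics K: fx=475.5, fy=479.0, cx=318.8, cy=239.5
Marker side s = 0.178 m; corners in marker frame (Z=0):
  M0 = (-0.0890, +0.0890, 0)
  M1 = (+0.0890, +0.0890, 0)
  M2 = (+0.0890, -0.0890, 0)
  M3 = (-0.0890, -0.0890, 0)
Detected image corners:
  c0 = (158.974080, 143.640252) px
  c1 = (212.132295, 141.318731) px
  c2 = (206.186768, 76.994778) px
  c3 = (151.738618, 81.572036) px
Planar DLT: solve 8×8 A·h = b for H (H[2,2]=1):
  H  [+267.23971 +65.91981 +181.84489]
  H  [-40.56695 +372.46709 +111.35579]
  H  [-0.19189 +0.15820 +1.00000]
B = K⁻¹H; ‖b₁‖=0.716925, ‖b₂‖=0.716925; λ = 2/(‖b₁‖+‖b₂‖) = 1.394846, sign → tz>0 ⇒ λ=+1.394846
r₁ = λ·B[:,0] = (+0.96338,+0.01570,-0.26766); r₂ = λ·B[:,1] = (+0.04543,+0.97429,+0.22066)
r₃ = r₁×r₂ = (+0.26425,-0.22474,+0.93790); SVD([r₁ r₂ r₃]) → R = UVᵀ:
  R  [+0.96338 +0.04543 +0.26425]
  R  [+0.01570 +0.97429 -0.22474]
  R  [-0.26766 +0.22066 +0.93790]
t = (-0.40175, -0.37316, +1.39485) m
tr R = 2.875581; θ = arccos((tr R − 1)/2) = 0.354585 rad = 20.316°
axis k = ((R−Rᵀ)₃₂, (R−Rᵀ)₁₃, (R−Rᵀ)₂₁) / (2 sinθ) = (+0.641416, +0.765998, -0.042811)
rvec = θ·k = (+0.227437, +0.271611, -0.015180)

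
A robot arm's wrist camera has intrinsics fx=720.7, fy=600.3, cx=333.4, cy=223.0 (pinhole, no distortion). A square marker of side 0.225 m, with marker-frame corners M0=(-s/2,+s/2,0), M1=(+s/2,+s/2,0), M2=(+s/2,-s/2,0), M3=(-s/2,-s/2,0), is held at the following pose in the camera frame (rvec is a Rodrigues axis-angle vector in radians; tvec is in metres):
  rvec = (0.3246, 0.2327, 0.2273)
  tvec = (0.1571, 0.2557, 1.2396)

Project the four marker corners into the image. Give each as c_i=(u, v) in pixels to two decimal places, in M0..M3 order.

c0=(350.01, 375.81) c1=(472.91, 408.54) c2=(506.98, 314.93) c3=(375.23, 283.40)

Intrinsics K: fx=720.7, fy=600.3, cx=333.4, cy=223.0
Marker side s = 0.225 m; corners in marker frame (Z=0):
  M0 = (-0.1125, +0.1125, 0)
  M1 = (+0.1125, +0.1125, 0)
  M2 = (+0.1125, -0.1125, 0)
  M3 = (-0.1125, -0.1125, 0)
rvec = (0.3246, 0.2327, 0.2273), |rvec| = θ = 0.45954 rad = 26.330°
Rodrigues: sinθ=0.44354, 1−cosθ=0.10374; R = I + sinθ·[k]× + (1−cosθ)·[k]×²:
    [+0.94802 -0.18228 +0.26084]
    [+0.25649 +0.92286 -0.28731]
    [-0.18835 +0.33928 +0.92164]
t = (0.1571, 0.2557, 1.2396) m
M0: Pc = R·M0+t = (+0.02994, +0.33067, +1.29896); u = 720.7·(+0.02994)/1.29896 + 333.4 = 350.0127, v = 600.3·(+0.33067)/1.29896 + 223.0 = 375.8139
M1: Pc = R·M1+t = (+0.24325, +0.38838, +1.25658); u = 720.7·(+0.24325)/1.25658 + 333.4 = 472.9115, v = 600.3·(+0.38838)/1.25658 + 223.0 = 408.5374
M2: Pc = R·M2+t = (+0.28426, +0.18073, +1.18024); u = 720.7·(+0.28426)/1.18024 + 333.4 = 506.9787, v = 600.3·(+0.18073)/1.18024 + 223.0 = 314.9257
M3: Pc = R·M3+t = (+0.07095, +0.12302, +1.22262); u = 720.7·(+0.07095)/1.22262 + 333.4 = 375.2255, v = 600.3·(+0.12302)/1.22262 + 223.0 = 283.4038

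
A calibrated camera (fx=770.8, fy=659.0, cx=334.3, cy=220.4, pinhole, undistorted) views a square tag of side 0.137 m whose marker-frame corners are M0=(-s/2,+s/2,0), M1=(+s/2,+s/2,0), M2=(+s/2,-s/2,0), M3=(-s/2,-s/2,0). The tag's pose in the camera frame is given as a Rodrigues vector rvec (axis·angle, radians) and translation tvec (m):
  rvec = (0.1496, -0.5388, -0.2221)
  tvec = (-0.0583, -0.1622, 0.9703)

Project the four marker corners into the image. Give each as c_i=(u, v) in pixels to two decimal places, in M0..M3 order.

Intrinsics K: fx=770.8, fy=659.0, cx=334.3, cy=220.4
Marker side s = 0.137 m; corners in marker frame (Z=0):
  M0 = (-0.0685, +0.0685, 0)
  M1 = (+0.0685, +0.0685, 0)
  M2 = (+0.0685, -0.0685, 0)
  M3 = (-0.0685, -0.0685, 0)
rvec = (0.1496, -0.5388, -0.2221), |rvec| = θ = 0.60168 rad = 34.473°
Rodrigues: sinθ=0.56602, 1−cosθ=0.17561; R = I + sinθ·[k]× + (1−cosθ)·[k]×²:
    [+0.83524 +0.16984 -0.52299]
    [-0.24804 +0.96521 -0.08269]
    [+0.49076 +0.19879 +0.84832]
t = (-0.0583, -0.1622, 0.9703) m
M0: Pc = R·M0+t = (-0.10388, -0.07909, +0.95030); u = 770.8·(-0.10388)/0.95030 + 334.3 = 250.0414, v = 659.0·(-0.07909)/0.95030 + 220.4 = 165.5524
M1: Pc = R·M1+t = (+0.01055, -0.11307, +1.01753); u = 770.8·(+0.01055)/1.01753 + 334.3 = 342.2905, v = 659.0·(-0.11307)/1.01753 + 220.4 = 147.1685
M2: Pc = R·M2+t = (-0.01272, -0.24531, +0.99030); u = 770.8·(-0.01272)/0.99030 + 334.3 = 324.3996, v = 659.0·(-0.24531)/0.99030 + 220.4 = 57.1586
M3: Pc = R·M3+t = (-0.12715, -0.21133, +0.92307); u = 770.8·(-0.12715)/0.92307 + 334.3 = 228.1258, v = 659.0·(-0.21133)/0.92307 + 220.4 = 69.5288

c0=(250.04, 165.55) c1=(342.29, 147.17) c2=(324.40, 57.16) c3=(228.13, 69.53)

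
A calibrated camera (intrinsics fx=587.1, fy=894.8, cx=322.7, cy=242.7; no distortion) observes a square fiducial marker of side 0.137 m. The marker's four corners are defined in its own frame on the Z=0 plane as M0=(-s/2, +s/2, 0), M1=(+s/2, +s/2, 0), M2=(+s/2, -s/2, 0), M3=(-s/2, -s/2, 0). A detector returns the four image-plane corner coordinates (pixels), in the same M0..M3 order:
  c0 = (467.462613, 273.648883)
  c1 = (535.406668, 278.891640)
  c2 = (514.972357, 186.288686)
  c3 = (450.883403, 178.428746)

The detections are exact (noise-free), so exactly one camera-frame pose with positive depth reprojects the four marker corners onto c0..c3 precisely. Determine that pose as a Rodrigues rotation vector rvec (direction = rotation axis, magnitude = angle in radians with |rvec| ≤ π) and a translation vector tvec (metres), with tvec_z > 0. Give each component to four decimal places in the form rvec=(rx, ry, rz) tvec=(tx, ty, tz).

Intrinsics K: fx=587.1, fy=894.8, cx=322.7, cy=242.7
Marker side s = 0.137 m; corners in marker frame (Z=0):
  M0 = (-0.0685, +0.0685, 0)
  M1 = (+0.0685, +0.0685, 0)
  M2 = (+0.0685, -0.0685, 0)
  M3 = (-0.0685, -0.0685, 0)
Detected image corners:
  c0 = (467.462613, 273.648883) px
  c1 = (535.406668, 278.891640) px
  c2 = (514.972357, 186.288686) px
  c3 = (450.883403, 178.428746) px
Planar DLT: solve 8×8 A·h = b for H (H[2,2]=1):
  H  [+598.44114 -107.28794 +492.40652]
  H  [+102.67505 +572.29784 +227.78241]
  H  [+0.23781 -0.49291 +1.00000]
B = K⁻¹H; ‖b₁‖=0.921248, ‖b₂‖=0.921248; λ = 2/(‖b₁‖+‖b₂‖) = 1.085484, sign → tz>0 ⇒ λ=+1.085484
r₁ = λ·B[:,0] = (+0.96457,+0.05454,+0.25814); r₂ = λ·B[:,1] = (+0.09573,+0.83938,-0.53505)
r₃ = r₁×r₂ = (-0.24586,+0.54080,+0.80442); SVD([r₁ r₂ r₃]) → R = UVᵀ:
  R  [+0.96457 +0.09573 -0.24586]
  R  [+0.05454 +0.83938 +0.54080]
  R  [+0.25814 -0.53505 +0.80442]
t = (+0.31377, -0.01810, +1.08548) m
tr R = 2.608365; θ = arccos((tr R − 1)/2) = 0.636497 rad = 36.469°
axis k = ((R−Rᵀ)₃₂, (R−Rᵀ)₁₃, (R−Rᵀ)₂₁) / (2 sinθ) = (-0.905017, -0.423961, -0.034647)
rvec = θ·k = (-0.576041, -0.269850, -0.022052)

rvec=(-0.5760, -0.2699, -0.0221) tvec=(0.3138, -0.0181, 1.0855)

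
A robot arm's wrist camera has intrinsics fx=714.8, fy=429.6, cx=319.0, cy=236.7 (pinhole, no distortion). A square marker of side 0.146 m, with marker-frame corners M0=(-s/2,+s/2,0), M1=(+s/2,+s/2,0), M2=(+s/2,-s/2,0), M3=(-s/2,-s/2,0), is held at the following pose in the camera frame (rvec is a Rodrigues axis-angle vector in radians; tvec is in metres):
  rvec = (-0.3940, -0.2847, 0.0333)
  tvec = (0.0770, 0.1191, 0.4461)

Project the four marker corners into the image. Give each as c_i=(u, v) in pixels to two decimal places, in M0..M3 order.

c0=(334.45, 430.86) c1=(561.94, 426.02) c2=(529.54, 287.22) c3=(327.27, 279.55)

Intrinsics K: fx=714.8, fy=429.6, cx=319.0, cy=236.7
Marker side s = 0.146 m; corners in marker frame (Z=0):
  M0 = (-0.0730, +0.0730, 0)
  M1 = (+0.0730, +0.0730, 0)
  M2 = (+0.0730, -0.0730, 0)
  M3 = (-0.0730, -0.0730, 0)
rvec = (-0.3940, -0.2847, 0.0333), |rvec| = θ = 0.48724 rad = 27.917°
Rodrigues: sinθ=0.46819, 1−cosθ=0.11637; R = I + sinθ·[k]× + (1−cosθ)·[k]×²:
    [+0.95972 +0.02299 -0.28000]
    [+0.08698 +0.92336 +0.37395]
    [+0.26714 -0.38324 +0.88417]
t = (0.0770, 0.1191, 0.4461) m
M0: Pc = R·M0+t = (+0.00862, +0.18016, +0.39862); u = 714.8·(+0.00862)/0.39862 + 319.0 = 334.4539, v = 429.6·(+0.18016)/0.39862 + 236.7 = 430.8559
M1: Pc = R·M1+t = (+0.14874, +0.19286, +0.43762); u = 714.8·(+0.14874)/0.43762 + 319.0 = 561.9433, v = 429.6·(+0.19286)/0.43762 + 236.7 = 426.0190
M2: Pc = R·M2+t = (+0.14538, +0.05804, +0.49358); u = 714.8·(+0.14538)/0.49358 + 319.0 = 529.5422, v = 429.6·(+0.05804)/0.49358 + 236.7 = 287.2206
M3: Pc = R·M3+t = (+0.00526, +0.04534, +0.45458); u = 714.8·(+0.00526)/0.45458 + 319.0 = 327.2743, v = 429.6·(+0.04534)/0.45458 + 236.7 = 279.5534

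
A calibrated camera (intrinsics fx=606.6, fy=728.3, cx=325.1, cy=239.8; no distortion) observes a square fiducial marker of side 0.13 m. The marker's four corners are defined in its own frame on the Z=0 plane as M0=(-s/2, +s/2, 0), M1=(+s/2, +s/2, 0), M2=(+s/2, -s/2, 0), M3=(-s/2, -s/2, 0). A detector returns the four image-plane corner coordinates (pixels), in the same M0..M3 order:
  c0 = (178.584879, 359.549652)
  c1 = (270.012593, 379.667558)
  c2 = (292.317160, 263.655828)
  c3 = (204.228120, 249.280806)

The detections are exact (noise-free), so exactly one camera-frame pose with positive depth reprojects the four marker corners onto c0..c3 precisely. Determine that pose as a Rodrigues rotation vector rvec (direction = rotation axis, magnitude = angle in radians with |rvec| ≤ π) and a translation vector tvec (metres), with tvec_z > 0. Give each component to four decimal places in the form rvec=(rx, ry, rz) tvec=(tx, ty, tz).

rvec=(-0.3336, 0.2496, 0.1656) tvec=(-0.1189, 0.0793, 0.8056)

Intrinsics K: fx=606.6, fy=728.3, cx=325.1, cy=239.8
Marker side s = 0.13 m; corners in marker frame (Z=0):
  M0 = (-0.0650, +0.0650, 0)
  M1 = (+0.0650, +0.0650, 0)
  M2 = (+0.0650, -0.0650, 0)
  M3 = (-0.0650, -0.0650, 0)
Detected image corners:
  c0 = (178.584879, 359.549652) px
  c1 = (270.012593, 379.667558) px
  c2 = (292.317160, 263.655828) px
  c3 = (204.228120, 249.280806) px
Planar DLT: solve 8×8 A·h = b for H (H[2,2]=1):
  H  [+611.38912 -273.33282 +235.60578]
  H  [+27.80034 +752.39845 +311.47225]
  H  [-0.33327 -0.37514 +1.00000]
B = K⁻¹H; ‖b₁‖=1.241267, ‖b₂‖=1.241266; λ = 2/(‖b₁‖+‖b₂‖) = 0.805629, sign → tz>0 ⇒ λ=+0.805629
r₁ = λ·B[:,0] = (+0.95588,+0.11916,-0.26849); r₂ = λ·B[:,1] = (-0.20104,+0.93180,-0.30222)
r₃ = r₁×r₂ = (+0.21417,+0.34287,+0.91464); SVD([r₁ r₂ r₃]) → R = UVᵀ:
  R  [+0.95588 -0.20104 +0.21417]
  R  [+0.11916 +0.93180 +0.34287]
  R  [-0.26849 -0.30222 +0.91464]
t = (-0.11886, +0.07928, +0.80563) m
tr R = 2.802324; θ = arccos((tr R − 1)/2) = 0.448354 rad = 25.689°
axis k = ((R−Rᵀ)₃₂, (R−Rᵀ)₁₃, (R−Rᵀ)₂₁) / (2 sinθ) = (-0.744079, +0.556723, +0.369332)
rvec = θ·k = (-0.333611, +0.249609, +0.165591)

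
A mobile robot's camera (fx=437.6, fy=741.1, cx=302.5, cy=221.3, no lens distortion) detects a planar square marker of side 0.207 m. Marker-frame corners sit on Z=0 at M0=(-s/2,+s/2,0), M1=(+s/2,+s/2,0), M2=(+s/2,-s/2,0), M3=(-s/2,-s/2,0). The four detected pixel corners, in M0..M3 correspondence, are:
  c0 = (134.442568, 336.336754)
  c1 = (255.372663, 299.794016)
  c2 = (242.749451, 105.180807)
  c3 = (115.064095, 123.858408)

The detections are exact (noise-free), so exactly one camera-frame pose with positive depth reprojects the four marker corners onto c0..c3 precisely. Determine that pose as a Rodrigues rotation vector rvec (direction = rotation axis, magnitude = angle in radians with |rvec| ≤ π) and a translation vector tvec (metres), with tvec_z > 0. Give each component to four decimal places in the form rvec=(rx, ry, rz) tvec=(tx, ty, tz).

Intrinsics K: fx=437.6, fy=741.1, cx=302.5, cy=221.3
Marker side s = 0.207 m; corners in marker frame (Z=0):
  M0 = (-0.1035, +0.1035, 0)
  M1 = (+0.1035, +0.1035, 0)
  M2 = (+0.1035, -0.1035, 0)
  M3 = (-0.1035, -0.1035, 0)
Detected image corners:
  c0 = (134.442568, 336.336754) px
  c1 = (255.372663, 299.794016) px
  c2 = (242.749451, 105.180807) px
  c3 = (115.064095, 123.858408) px
Planar DLT: solve 8×8 A·h = b for H (H[2,2]=1):
  H  [+684.60707 +114.73599 +189.98238]
  H  [-36.58921 +1025.50127 +217.79989]
  H  [+0.45173 +0.20438 +1.00000]
B = K⁻¹H; ‖b₁‖=1.343873, ‖b₂‖=1.343873; λ = 2/(‖b₁‖+‖b₂‖) = 0.744118, sign → tz>0 ⇒ λ=+0.744118
r₁ = λ·B[:,0] = (+0.93178,-0.13711,+0.33614); r₂ = λ·B[:,1] = (+0.08997,+0.98426,+0.15208)
r₃ = r₁×r₂ = (-0.35170,-0.11146,+0.92945); SVD([r₁ r₂ r₃]) → R = UVᵀ:
  R  [+0.93178 +0.08997 -0.35170]
  R  [-0.13711 +0.98426 -0.11146]
  R  [+0.33614 +0.15208 +0.92945]
t = (-0.19133, -0.00351, +0.74412) m
tr R = 2.845493; θ = arccos((tr R − 1)/2) = 0.395650 rad = 22.669°
axis k = ((R−Rᵀ)₃₂, (R−Rᵀ)₁₃, (R−Rᵀ)₂₁) / (2 sinθ) = (+0.341906, -0.892361, -0.294605)
rvec = θ·k = (+0.135275, -0.353062, -0.116560)

rvec=(0.1353, -0.3531, -0.1166) tvec=(-0.1913, -0.0035, 0.7441)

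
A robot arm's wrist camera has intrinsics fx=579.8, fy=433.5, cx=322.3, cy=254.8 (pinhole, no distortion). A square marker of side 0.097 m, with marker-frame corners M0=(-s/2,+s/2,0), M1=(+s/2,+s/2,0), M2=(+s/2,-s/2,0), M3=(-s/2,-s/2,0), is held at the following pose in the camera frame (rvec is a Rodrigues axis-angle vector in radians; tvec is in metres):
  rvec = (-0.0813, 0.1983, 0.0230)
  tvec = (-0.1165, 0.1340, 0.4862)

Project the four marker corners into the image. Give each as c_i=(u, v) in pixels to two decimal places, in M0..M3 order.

c0=(127.22, 414.82) c1=(235.90, 422.63) c2=(240.88, 332.75) c3=(133.66, 328.52)

Intrinsics K: fx=579.8, fy=433.5, cx=322.3, cy=254.8
Marker side s = 0.097 m; corners in marker frame (Z=0):
  M0 = (-0.0485, +0.0485, 0)
  M1 = (+0.0485, +0.0485, 0)
  M2 = (+0.0485, -0.0485, 0)
  M3 = (-0.0485, -0.0485, 0)
rvec = (-0.0813, 0.1983, 0.0230), |rvec| = θ = 0.21555 rad = 12.350°
Rodrigues: sinθ=0.21388, 1−cosθ=0.02314; R = I + sinθ·[k]× + (1−cosθ)·[k]×²:
    [+0.98015 -0.03085 +0.19584]
    [+0.01479 +0.99644 +0.08294]
    [-0.19770 -0.07840 +0.97712]
t = (-0.1165, 0.1340, 0.4862) m
M0: Pc = R·M0+t = (-0.16553, +0.18161, +0.49199); u = 579.8·(-0.16553)/0.49199 + 322.3 = 127.2204, v = 433.5·(+0.18161)/0.49199 + 254.8 = 414.8208
M1: Pc = R·M1+t = (-0.07046, +0.18304, +0.47281); u = 579.8·(-0.07046)/0.47281 + 322.3 = 235.8970, v = 433.5·(+0.18304)/0.47281 + 254.8 = 422.6267
M2: Pc = R·M2+t = (-0.06747, +0.08639, +0.48041); u = 579.8·(-0.06747)/0.48041 + 322.3 = 240.8765, v = 433.5·(+0.08639)/0.48041 + 254.8 = 332.7536
M3: Pc = R·M3+t = (-0.16254, +0.08496, +0.49959); u = 579.8·(-0.16254)/0.49959 + 322.3 = 133.6631, v = 433.5·(+0.08496)/0.49959 + 254.8 = 328.5163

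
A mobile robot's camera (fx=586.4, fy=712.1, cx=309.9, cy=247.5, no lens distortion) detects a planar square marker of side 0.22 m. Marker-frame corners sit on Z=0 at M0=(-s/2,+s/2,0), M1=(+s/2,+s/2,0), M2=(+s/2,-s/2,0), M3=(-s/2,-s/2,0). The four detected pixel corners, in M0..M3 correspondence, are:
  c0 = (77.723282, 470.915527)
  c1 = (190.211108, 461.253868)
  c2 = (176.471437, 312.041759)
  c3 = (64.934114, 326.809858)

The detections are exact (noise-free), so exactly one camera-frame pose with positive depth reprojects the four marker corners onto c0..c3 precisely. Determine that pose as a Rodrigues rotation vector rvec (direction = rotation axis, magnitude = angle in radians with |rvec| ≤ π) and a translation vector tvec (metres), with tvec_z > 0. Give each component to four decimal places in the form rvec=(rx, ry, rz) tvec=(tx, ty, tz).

rvec=(-0.0109, 0.1723, -0.1178) tvec=(-0.3336, 0.2173, 1.0656)

Intrinsics K: fx=586.4, fy=712.1, cx=309.9, cy=247.5
Marker side s = 0.22 m; corners in marker frame (Z=0):
  M0 = (-0.1100, +0.1100, 0)
  M1 = (+0.1100, +0.1100, 0)
  M2 = (+0.1100, -0.1100, 0)
  M3 = (-0.1100, -0.1100, 0)
Detected image corners:
  c0 = (77.723282, 470.915527) px
  c1 = (190.211108, 461.253868) px
  c2 = (176.471437, 312.041759) px
  c3 = (64.934114, 326.809858) px
Planar DLT: solve 8×8 A·h = b for H (H[2,2]=1):
  H  [+488.78238 +57.75448 +126.33556]
  H  [-118.34931 +658.71507 +392.70429]
  H  [-0.15990 -0.01964 +1.00000]
B = K⁻¹H; ‖b₁‖=0.938400, ‖b₂‖=0.938400; λ = 2/(‖b₁‖+‖b₂‖) = 1.065644, sign → tz>0 ⇒ λ=+1.065644
r₁ = λ·B[:,0] = (+0.97830,-0.11788,-0.17040); r₂ = λ·B[:,1] = (+0.11601,+0.99303,-0.02092)
r₃ = r₁×r₂ = (+0.17168,+0.00070,+0.98515); SVD([r₁ r₂ r₃]) → R = UVᵀ:
  R  [+0.97830 +0.11601 +0.17168]
  R  [-0.11788 +0.99303 +0.00070]
  R  [-0.17040 -0.02092 +0.98515]
t = (-0.33359, +0.21730, +1.06564) m
tr R = 2.956479; θ = arccos((tr R − 1)/2) = 0.208997 rad = 11.975°
axis k = ((R−Rᵀ)₃₂, (R−Rᵀ)₁₃, (R−Rᵀ)₂₁) / (2 sinθ) = (-0.052119, +0.824358, -0.563664)
rvec = θ·k = (-0.010893, +0.172289, -0.117804)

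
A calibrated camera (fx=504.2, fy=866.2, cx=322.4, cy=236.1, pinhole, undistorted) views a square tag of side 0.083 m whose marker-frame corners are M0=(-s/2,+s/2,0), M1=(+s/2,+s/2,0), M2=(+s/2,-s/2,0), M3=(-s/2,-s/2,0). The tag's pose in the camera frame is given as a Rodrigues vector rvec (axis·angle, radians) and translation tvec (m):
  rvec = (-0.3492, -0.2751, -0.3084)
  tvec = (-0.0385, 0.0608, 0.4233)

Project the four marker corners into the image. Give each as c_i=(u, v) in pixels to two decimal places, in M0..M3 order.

c0=(243.37, 471.36) c1=(338.65, 415.08) c2=(306.00, 262.09) c3=(214.15, 305.70)

Intrinsics K: fx=504.2, fy=866.2, cx=322.4, cy=236.1
Marker side s = 0.083 m; corners in marker frame (Z=0):
  M0 = (-0.0415, +0.0415, 0)
  M1 = (+0.0415, +0.0415, 0)
  M2 = (+0.0415, -0.0415, 0)
  M3 = (-0.0415, -0.0415, 0)
rvec = (-0.3492, -0.2751, -0.3084), |rvec| = θ = 0.54105 rad = 31.000°
Rodrigues: sinθ=0.51503, 1−cosθ=0.14283; R = I + sinθ·[k]× + (1−cosθ)·[k]×²:
    [+0.91667 +0.34044 -0.20933]
    [-0.24670 +0.89410 +0.37381]
    [+0.31442 -0.29102 +0.90358]
t = (-0.0385, 0.0608, 0.4233) m
M0: Pc = R·M0+t = (-0.06241, +0.10814, +0.39817); u = 504.2·(-0.06241)/0.39817 + 322.4 = 243.3674, v = 866.2·(+0.10814)/0.39817 + 236.1 = 471.3574
M1: Pc = R·M1+t = (+0.01367, +0.08767, +0.42427); u = 504.2·(+0.01367)/0.42427 + 322.4 = 338.6455, v = 866.2·(+0.08767)/0.42427 + 236.1 = 415.0824
M2: Pc = R·M2+t = (-0.01459, +0.01346, +0.44843); u = 504.2·(-0.01459)/0.44843 + 322.4 = 305.9990, v = 866.2·(+0.01346)/0.44843 + 236.1 = 262.0941
M3: Pc = R·M3+t = (-0.09067, +0.03393, +0.42233); u = 504.2·(-0.09067)/0.42233 + 322.4 = 214.1528, v = 866.2·(+0.03393)/0.42233 + 236.1 = 305.6970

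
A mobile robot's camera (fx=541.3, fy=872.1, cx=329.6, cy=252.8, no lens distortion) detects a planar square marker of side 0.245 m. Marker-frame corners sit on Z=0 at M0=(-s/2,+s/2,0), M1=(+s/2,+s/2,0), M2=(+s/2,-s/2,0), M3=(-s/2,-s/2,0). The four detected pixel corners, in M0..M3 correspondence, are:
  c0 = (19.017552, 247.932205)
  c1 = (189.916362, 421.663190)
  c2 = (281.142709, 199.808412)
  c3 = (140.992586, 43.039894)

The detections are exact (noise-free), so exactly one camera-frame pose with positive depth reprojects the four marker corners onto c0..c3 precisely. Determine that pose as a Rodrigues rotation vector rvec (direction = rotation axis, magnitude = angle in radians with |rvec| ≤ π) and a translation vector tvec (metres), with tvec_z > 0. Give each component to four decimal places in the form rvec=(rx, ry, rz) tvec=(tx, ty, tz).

rvec=(-0.4642, -0.2962, 0.5537) tvec=(-0.2258, -0.0267, 0.7382)

Intrinsics K: fx=541.3, fy=872.1, cx=329.6, cy=252.8
Marker side s = 0.245 m; corners in marker frame (Z=0):
  M0 = (-0.1225, +0.1225, 0)
  M1 = (+0.1225, +0.1225, 0)
  M2 = (+0.1225, -0.1225, 0)
  M3 = (-0.1225, -0.1225, 0)
Detected image corners:
  c0 = (19.017552, 247.932205) px
  c1 = (189.916362, 421.663190) px
  c2 = (281.142709, 199.808412) px
  c3 = (140.992586, 43.039894) px
Planar DLT: solve 8×8 A·h = b for H (H[2,2]=1):
  H  [+660.59384 -539.68353 +164.02770]
  H  [+716.41467 +718.35597 +221.30966]
  H  [+0.19630 -0.67243 +1.00000]
B = K⁻¹H; ‖b₁‖=1.354623, ‖b₂‖=1.354623; λ = 2/(‖b₁‖+‖b₂‖) = 0.738213, sign → tz>0 ⇒ λ=+0.738213
r₁ = λ·B[:,0] = (+0.81267,+0.56442,+0.14491); r₂ = λ·B[:,1] = (-0.43375,+0.75196,-0.49640)
r₃ = r₁×r₂ = (-0.38914,+0.34055,+0.85592); SVD([r₁ r₂ r₃]) → R = UVᵀ:
  R  [+0.81267 -0.43375 -0.38914]
  R  [+0.56442 +0.75196 +0.34055]
  R  [+0.14491 -0.49640 +0.85592]
t = (-0.22580, -0.02666, +0.73821) m
tr R = 2.420548; θ = arccos((tr R − 1)/2) = 0.780909 rad = 44.743°
axis k = ((R−Rᵀ)₃₂, (R−Rᵀ)₁₃, (R−Rᵀ)₂₁) / (2 sinθ) = (-0.594487, -0.379339, +0.709005)
rvec = θ·k = (-0.464240, -0.296229, +0.553668)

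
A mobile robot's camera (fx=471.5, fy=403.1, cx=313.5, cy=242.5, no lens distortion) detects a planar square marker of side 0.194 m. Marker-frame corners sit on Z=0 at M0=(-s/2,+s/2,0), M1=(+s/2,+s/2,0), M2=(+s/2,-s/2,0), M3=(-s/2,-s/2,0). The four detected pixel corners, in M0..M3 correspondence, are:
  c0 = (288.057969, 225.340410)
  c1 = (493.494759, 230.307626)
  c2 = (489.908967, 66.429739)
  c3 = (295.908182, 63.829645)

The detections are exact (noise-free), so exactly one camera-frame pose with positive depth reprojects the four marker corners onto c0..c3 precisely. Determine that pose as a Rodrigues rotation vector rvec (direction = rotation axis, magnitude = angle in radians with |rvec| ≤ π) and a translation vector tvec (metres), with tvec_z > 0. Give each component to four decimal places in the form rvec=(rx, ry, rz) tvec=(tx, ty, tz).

Intrinsics K: fx=471.5, fy=403.1, cx=313.5, cy=242.5
Marker side s = 0.194 m; corners in marker frame (Z=0):
  M0 = (-0.0970, +0.0970, 0)
  M1 = (+0.0970, +0.0970, 0)
  M2 = (+0.0970, -0.0970, 0)
  M3 = (-0.0970, -0.0970, 0)
Detected image corners:
  c0 = (288.057969, 225.340410) px
  c1 = (493.494759, 230.307626) px
  c2 = (489.908967, 66.429739) px
  c3 = (295.908182, 63.829645) px
Planar DLT: solve 8×8 A·h = b for H (H[2,2]=1):
  H  [+1001.94149 -127.12568 +391.21327]
  H  [+9.35082 +795.24999 +144.12963]
  H  [-0.06812 -0.29588 +1.00000]
B = K⁻¹H; ‖b₁‖=2.172316, ‖b₂‖=2.172316; λ = 2/(‖b₁‖+‖b₂‖) = 0.460338, sign → tz>0 ⇒ λ=+0.460338
r₁ = λ·B[:,0] = (+0.99907,+0.02954,-0.03136); r₂ = λ·B[:,1] = (-0.03355,+0.99011,-0.13621)
r₃ = r₁×r₂ = (+0.02702,+0.13713,+0.99018); SVD([r₁ r₂ r₃]) → R = UVᵀ:
  R  [+0.99907 -0.03355 +0.02702]
  R  [+0.02954 +0.99011 +0.13713]
  R  [-0.03136 -0.13621 +0.99018]
t = (+0.07587, -0.11234, +0.46034) m
tr R = 2.979368; θ = arccos((tr R − 1)/2) = 0.143763 rad = 8.237°
axis k = ((R−Rᵀ)₃₂, (R−Rᵀ)₁₃, (R−Rᵀ)₂₁) / (2 sinθ) = (-0.953941, +0.203740, +0.220197)
rvec = θ·k = (-0.137142, +0.029290, +0.031656)

rvec=(-0.1371, 0.0293, 0.0317) tvec=(0.0759, -0.1123, 0.4603)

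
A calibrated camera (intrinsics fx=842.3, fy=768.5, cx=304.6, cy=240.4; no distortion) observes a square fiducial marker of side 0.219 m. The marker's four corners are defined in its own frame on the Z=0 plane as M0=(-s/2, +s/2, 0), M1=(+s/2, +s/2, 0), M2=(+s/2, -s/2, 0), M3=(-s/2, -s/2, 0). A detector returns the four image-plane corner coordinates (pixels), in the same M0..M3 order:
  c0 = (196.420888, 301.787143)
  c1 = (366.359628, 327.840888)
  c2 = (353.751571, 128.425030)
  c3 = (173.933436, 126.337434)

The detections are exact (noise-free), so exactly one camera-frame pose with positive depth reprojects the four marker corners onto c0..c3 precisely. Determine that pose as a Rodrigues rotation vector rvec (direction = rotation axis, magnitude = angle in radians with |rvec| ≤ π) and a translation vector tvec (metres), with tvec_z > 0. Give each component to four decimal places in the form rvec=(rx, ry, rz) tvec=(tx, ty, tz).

Intrinsics K: fx=842.3, fy=768.5, cx=304.6, cy=240.4
Marker side s = 0.219 m; corners in marker frame (Z=0):
  M0 = (-0.1095, +0.1095, 0)
  M1 = (+0.1095, +0.1095, 0)
  M2 = (+0.1095, -0.1095, 0)
  M3 = (-0.1095, -0.1095, 0)
Detected image corners:
  c0 = (196.420888, 301.787143) px
  c1 = (366.359628, 327.840888) px
  c2 = (353.751571, 128.425030) px
  c3 = (173.933436, 126.337434) px
Planar DLT: solve 8×8 A·h = b for H (H[2,2]=1):
  H  [+632.04678 +168.57813 +267.10334]
  H  [-68.22325 +922.73424 +223.90241]
  H  [-0.60780 +0.31895 +1.00000]
B = K⁻¹H; ‖b₁‖=1.149326, ‖b₂‖=1.149326; λ = 2/(‖b₁‖+‖b₂‖) = 0.870075, sign → tz>0 ⇒ λ=+0.870075
r₁ = λ·B[:,0] = (+0.84413,+0.08819,-0.52883); r₂ = λ·B[:,1] = (+0.07378,+0.95789,+0.27751)
r₃ = r₁×r₂ = (+0.53104,-0.27327,+0.80207); SVD([r₁ r₂ r₃]) → R = UVᵀ:
  R  [+0.84413 +0.07378 +0.53104]
  R  [+0.08819 +0.95789 -0.27327]
  R  [-0.52883 +0.27751 +0.80207]
t = (-0.03873, -0.01868, +0.87008) m
tr R = 2.604091; θ = arccos((tr R − 1)/2) = 0.640084 rad = 36.674°
axis k = ((R−Rᵀ)₃₂, (R−Rᵀ)₁₃, (R−Rᵀ)₂₁) / (2 sinθ) = (+0.461086, +0.887273, +0.012060)
rvec = θ·k = (+0.295134, +0.567930, +0.007719)

rvec=(0.2951, 0.5679, 0.0077) tvec=(-0.0387, -0.0187, 0.8701)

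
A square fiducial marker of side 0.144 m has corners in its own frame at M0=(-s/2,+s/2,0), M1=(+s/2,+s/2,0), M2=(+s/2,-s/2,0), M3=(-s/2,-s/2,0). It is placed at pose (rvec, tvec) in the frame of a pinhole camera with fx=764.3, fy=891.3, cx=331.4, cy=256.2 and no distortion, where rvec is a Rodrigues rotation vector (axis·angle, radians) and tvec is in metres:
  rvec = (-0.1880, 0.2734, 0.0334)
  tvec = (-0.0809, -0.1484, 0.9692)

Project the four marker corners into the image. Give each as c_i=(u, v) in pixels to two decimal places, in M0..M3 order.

c0=(210.47, 184.75) c1=(318.51, 182.77) c2=(325.51, 53.82) c3=(220.00, 60.78)

Intrinsics K: fx=764.3, fy=891.3, cx=331.4, cy=256.2
Marker side s = 0.144 m; corners in marker frame (Z=0):
  M0 = (-0.0720, +0.0720, 0)
  M1 = (+0.0720, +0.0720, 0)
  M2 = (+0.0720, -0.0720, 0)
  M3 = (-0.0720, -0.0720, 0)
rvec = (-0.1880, 0.2734, 0.0334), |rvec| = θ = 0.33348 rad = 19.107°
Rodrigues: sinθ=0.32733, 1−cosθ=0.05509; R = I + sinθ·[k]× + (1−cosθ)·[k]×²:
    [+0.96242 -0.05825 +0.26525]
    [+0.00732 +0.98194 +0.18906]
    [-0.27147 -0.18001 +0.94546]
t = (-0.0809, -0.1484, 0.9692) m
M0: Pc = R·M0+t = (-0.15439, -0.07823, +0.97579); u = 764.3·(-0.15439)/0.97579 + 331.4 = 210.4731, v = 891.3·(-0.07823)/0.97579 + 256.2 = 184.7455
M1: Pc = R·M1+t = (-0.01580, -0.07717, +0.93669); u = 764.3·(-0.01580)/0.93669 + 331.4 = 318.5082, v = 891.3·(-0.07717)/0.93669 + 256.2 = 182.7667
M2: Pc = R·M2+t = (-0.00741, -0.21857, +0.96261); u = 764.3·(-0.00741)/0.96261 + 331.4 = 325.5149, v = 891.3·(-0.21857)/0.96261 + 256.2 = 53.8204
M3: Pc = R·M3+t = (-0.14600, -0.21963, +1.00171); u = 764.3·(-0.14600)/1.00171 + 331.4 = 220.0020, v = 891.3·(-0.21963)/1.00171 + 256.2 = 60.7802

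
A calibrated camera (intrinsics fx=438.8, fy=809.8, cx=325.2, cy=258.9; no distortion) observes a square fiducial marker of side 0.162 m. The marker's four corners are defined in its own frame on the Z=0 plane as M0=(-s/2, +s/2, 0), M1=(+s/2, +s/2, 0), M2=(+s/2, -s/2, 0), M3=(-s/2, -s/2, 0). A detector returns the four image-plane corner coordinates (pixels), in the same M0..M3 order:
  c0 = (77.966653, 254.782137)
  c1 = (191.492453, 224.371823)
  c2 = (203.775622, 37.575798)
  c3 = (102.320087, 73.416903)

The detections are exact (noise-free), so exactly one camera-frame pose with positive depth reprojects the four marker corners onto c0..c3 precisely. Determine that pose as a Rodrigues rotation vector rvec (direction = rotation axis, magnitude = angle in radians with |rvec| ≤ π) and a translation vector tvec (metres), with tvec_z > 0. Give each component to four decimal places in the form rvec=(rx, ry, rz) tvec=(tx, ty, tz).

rvec=(-0.4554, 0.2154, -0.0805) tvec=(-0.2469, -0.0856, 0.5948)

Intrinsics K: fx=438.8, fy=809.8, cx=325.2, cy=258.9
Marker side s = 0.162 m; corners in marker frame (Z=0):
  M0 = (-0.0810, +0.0810, 0)
  M1 = (+0.0810, +0.0810, 0)
  M2 = (+0.0810, -0.0810, 0)
  M3 = (-0.0810, -0.0810, 0)
Detected image corners:
  c0 = (77.966653, 254.782137) px
  c1 = (191.492453, 224.371823) px
  c2 = (203.775622, 37.575798) px
  c3 = (102.320087, 73.416903) px
Planar DLT: solve 8×8 A·h = b for H (H[2,2]=1):
  H  [+615.71947 -221.53080 +143.06489]
  H  [-252.19755 +1025.64536 +142.39150]
  H  [-0.31656 -0.74710 +1.00000]
B = K⁻¹H; ‖b₁‖=1.681299, ‖b₂‖=1.681299; λ = 2/(‖b₁‖+‖b₂‖) = 0.594778, sign → tz>0 ⇒ λ=+0.594778
r₁ = λ·B[:,0] = (+0.97412,-0.12504,-0.18828); r₂ = λ·B[:,1] = (+0.02904,+0.89538,-0.44436)
r₃ = r₁×r₂ = (+0.22414,+0.42739,+0.87584); SVD([r₁ r₂ r₃]) → R = UVᵀ:
  R  [+0.97412 +0.02904 +0.22414]
  R  [-0.12504 +0.89538 +0.42739]
  R  [-0.18828 -0.44436 +0.87584]
t = (-0.24688, -0.08557, +0.59478) m
tr R = 2.745340; θ = arccos((tr R − 1)/2) = 0.510153 rad = 29.230°
axis k = ((R−Rᵀ)₃₂, (R−Rᵀ)₁₃, (R−Rᵀ)₂₁) / (2 sinθ) = (-0.892622, +0.422297, -0.157770)
rvec = θ·k = (-0.455374, +0.215436, -0.080487)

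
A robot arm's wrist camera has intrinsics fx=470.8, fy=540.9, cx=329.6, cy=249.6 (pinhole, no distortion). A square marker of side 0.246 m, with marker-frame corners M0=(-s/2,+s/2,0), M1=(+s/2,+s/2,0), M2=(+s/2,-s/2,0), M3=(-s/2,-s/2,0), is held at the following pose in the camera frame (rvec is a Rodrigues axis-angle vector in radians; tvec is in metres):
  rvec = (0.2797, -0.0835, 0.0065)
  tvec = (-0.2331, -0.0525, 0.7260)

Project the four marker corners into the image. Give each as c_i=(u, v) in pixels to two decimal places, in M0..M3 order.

c0=(104.84, 297.48) c1=(260.68, 295.31) c2=(257.00, 117.63) c3=(85.56, 114.68)

Intrinsics K: fx=470.8, fy=540.9, cx=329.6, cy=249.6
Marker side s = 0.246 m; corners in marker frame (Z=0):
  M0 = (-0.1230, +0.1230, 0)
  M1 = (+0.1230, +0.1230, 0)
  M2 = (+0.1230, -0.1230, 0)
  M3 = (-0.1230, -0.1230, 0)
rvec = (0.2797, -0.0835, 0.0065), |rvec| = θ = 0.29197 rad = 16.729°
Rodrigues: sinθ=0.28784, 1−cosθ=0.04232; R = I + sinθ·[k]× + (1−cosθ)·[k]×²:
    [+0.99652 -0.01800 -0.08142]
    [-0.00519 +0.96114 -0.27601]
    [+0.08322 +0.27547 +0.95770]
t = (-0.2331, -0.0525, 0.7260) m
M0: Pc = R·M0+t = (-0.35789, +0.06636, +0.74965); u = 470.8·(-0.35789)/0.74965 + 329.6 = 104.8372, v = 540.9·(+0.06636)/0.74965 + 249.6 = 297.4801
M1: Pc = R·M1+t = (-0.11274, +0.06508, +0.77012); u = 470.8·(-0.11274)/0.77012 + 329.6 = 260.6766, v = 540.9·(+0.06508)/0.77012 + 249.6 = 295.3111
M2: Pc = R·M2+t = (-0.10831, -0.17136, +0.70235); u = 470.8·(-0.10831)/0.70235 + 329.6 = 256.9952, v = 540.9·(-0.17136)/0.70235 + 249.6 = 117.6327
M3: Pc = R·M3+t = (-0.35346, -0.17008, +0.68188); u = 470.8·(-0.35346)/0.68188 + 329.6 = 85.5577, v = 540.9·(-0.17008)/0.68188 + 249.6 = 114.6827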